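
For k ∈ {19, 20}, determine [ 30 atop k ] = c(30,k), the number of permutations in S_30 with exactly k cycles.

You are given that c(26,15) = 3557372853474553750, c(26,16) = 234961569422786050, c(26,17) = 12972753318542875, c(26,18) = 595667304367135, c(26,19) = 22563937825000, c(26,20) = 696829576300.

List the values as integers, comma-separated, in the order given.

i=27: T(27,16)=3557372853474553750+26·234961569422786050=9666373658466991050 | T(27,17)=234961569422786050+26·12972753318542875=572253155704900800 | T(27,18)=12972753318542875+26·595667304367135=28460103232088385 | T(27,19)=595667304367135+26·22563937825000=1182329687817135 | T(27,20)=22563937825000+26·696829576300=40681506808800
i=28: T(28,17)=9666373658466991050+27·572253155704900800=25117208862499312650 | T(28,18)=572253155704900800+27·28460103232088385=1340675942971287195 | T(28,19)=28460103232088385+27·1182329687817135=60383004803151030 | T(28,20)=1182329687817135+27·40681506808800=2280730371654735
i=29: T(29,18)=25117208862499312650+28·1340675942971287195=62656135265695354110 | T(29,19)=1340675942971287195+28·60383004803151030=3031400077459516035 | T(29,20)=60383004803151030+28·2280730371654735=124243455209483610
i=30: T(30,19)=62656135265695354110+29·3031400077459516035=150566737512021319125 | T(30,20)=3031400077459516035+29·124243455209483610=6634460278534540725
Read c(30,19) = 150566737512021319125, c(30,20) = 6634460278534540725.

150566737512021319125, 6634460278534540725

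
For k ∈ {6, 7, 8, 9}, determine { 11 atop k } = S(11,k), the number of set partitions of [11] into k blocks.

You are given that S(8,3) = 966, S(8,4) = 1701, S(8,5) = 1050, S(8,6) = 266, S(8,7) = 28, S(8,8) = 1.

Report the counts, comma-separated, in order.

@9  (9,4):1701·4+966→7770, (9,5):1050·5+1701→6951, (9,6):266·6+1050→2646, (9,7):28·7+266→462, (9,8):1·8+28→36, (9,9):0·9+1→1
@10  (10,5):6951·5+7770→42525, (10,6):2646·6+6951→22827, (10,7):462·7+2646→5880, (10,8):36·8+462→750, (10,9):1·9+36→45
@11  (11,6):22827·6+42525→179487, (11,7):5880·7+22827→63987, (11,8):750·8+5880→11880, (11,9):45·9+750→1155
Read S(11,6) = 179487, S(11,7) = 63987, S(11,8) = 11880, S(11,9) = 1155.

179487, 63987, 11880, 1155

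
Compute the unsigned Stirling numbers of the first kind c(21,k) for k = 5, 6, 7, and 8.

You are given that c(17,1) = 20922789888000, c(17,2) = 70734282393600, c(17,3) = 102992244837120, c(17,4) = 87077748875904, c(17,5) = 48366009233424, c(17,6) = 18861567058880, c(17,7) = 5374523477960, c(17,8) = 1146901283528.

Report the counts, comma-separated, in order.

8037811822645051776, 3599979517947607200, 1206647803780373360, 311333643161390640

@18  (18,2):70734282393600·17+20922789888000→1223405590579200, (18,3):102992244837120·17+70734282393600→1821602444624640, (18,4):87077748875904·17+102992244837120→1583313975727488, (18,5):48366009233424·17+87077748875904→909299905844112, (18,6):18861567058880·17+48366009233424→369012649234384, (18,7):5374523477960·17+18861567058880→110228466184200, (18,8):1146901283528·17+5374523477960→24871845297936
@19  (19,3):1821602444624640·18+1223405590579200→34012249593822720, (19,4):1583313975727488·18+1821602444624640→30321254007719424, (19,5):909299905844112·18+1583313975727488→17950712280921504, (19,6):369012649234384·18+909299905844112→7551527592063024, (19,7):110228466184200·18+369012649234384→2353125040549984, (19,8):24871845297936·18+110228466184200→557921681547048
@20  (20,4):30321254007719424·19+34012249593822720→610116075740491776, (20,5):17950712280921504·19+30321254007719424→371384787345228000, (20,6):7551527592063024·19+17950712280921504→161429736530118960, (20,7):2353125040549984·19+7551527592063024→52260903362512720, (20,8):557921681547048·19+2353125040549984→12953636989943896
@21  (21,5):371384787345228000·20+610116075740491776→8037811822645051776, (21,6):161429736530118960·20+371384787345228000→3599979517947607200, (21,7):52260903362512720·20+161429736530118960→1206647803780373360, (21,8):12953636989943896·20+52260903362512720→311333643161390640
Read c(21,5) = 8037811822645051776, c(21,6) = 3599979517947607200, c(21,7) = 1206647803780373360, c(21,8) = 311333643161390640.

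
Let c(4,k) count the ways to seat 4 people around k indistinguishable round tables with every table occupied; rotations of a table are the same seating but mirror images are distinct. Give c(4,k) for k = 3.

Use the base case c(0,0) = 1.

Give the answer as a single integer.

@1  (1,1):0·0+1→1
@2  (2,1):1·1+0→1, (2,2):0·1+1→1
@3  (3,2):1·2+1→3, (3,3):0·2+1→1
@4  (4,3):1·3+3→6
Read c(4,3) = 6.

6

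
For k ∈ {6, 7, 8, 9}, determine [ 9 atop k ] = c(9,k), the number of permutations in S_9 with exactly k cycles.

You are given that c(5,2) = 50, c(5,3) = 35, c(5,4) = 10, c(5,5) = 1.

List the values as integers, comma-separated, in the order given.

i=6: T(6,3)=50+5·35=225 | T(6,4)=35+5·10=85 | T(6,5)=10+5·1=15 | T(6,6)=1+5·0=1
i=7: T(7,4)=225+6·85=735 | T(7,5)=85+6·15=175 | T(7,6)=15+6·1=21 | T(7,7)=1+6·0=1
i=8: T(8,5)=735+7·175=1960 | T(8,6)=175+7·21=322 | T(8,7)=21+7·1=28 | T(8,8)=1+7·0=1
i=9: T(9,6)=1960+8·322=4536 | T(9,7)=322+8·28=546 | T(9,8)=28+8·1=36 | T(9,9)=1+8·0=1
Read c(9,6) = 4536, c(9,7) = 546, c(9,8) = 36, c(9,9) = 1.

4536, 546, 36, 1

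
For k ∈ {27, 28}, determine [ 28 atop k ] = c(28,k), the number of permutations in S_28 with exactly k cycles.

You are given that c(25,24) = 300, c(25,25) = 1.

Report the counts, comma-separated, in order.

378, 1

[26] T[26,25]:25*1+300=325 · T[26,26]:25*0+1=1
[27] T[27,26]:26*1+325=351 · T[27,27]:26*0+1=1
[28] T[28,27]:27*1+351=378 · T[28,28]:27*0+1=1
Read c(28,27) = 378, c(28,28) = 1.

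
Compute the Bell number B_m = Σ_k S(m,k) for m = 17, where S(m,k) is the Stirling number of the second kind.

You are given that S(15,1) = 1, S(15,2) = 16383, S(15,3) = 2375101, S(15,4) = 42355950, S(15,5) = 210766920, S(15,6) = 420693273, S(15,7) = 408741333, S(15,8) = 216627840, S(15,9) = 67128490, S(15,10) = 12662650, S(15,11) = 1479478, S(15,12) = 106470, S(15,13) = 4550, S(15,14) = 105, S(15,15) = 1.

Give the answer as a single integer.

row 16: T[16][1]=1·1+0=1  T[16][2]=2·16383+1=32767  T[16][3]=3·2375101+16383=7141686  T[16][4]=4·42355950+2375101=171798901  T[16][5]=5·210766920+42355950=1096190550  T[16][6]=6·420693273+210766920=2734926558  T[16][7]=7·408741333+420693273=3281882604  T[16][8]=8·216627840+408741333=2141764053  T[16][9]=9·67128490+216627840=820784250  T[16][10]=10·12662650+67128490=193754990  T[16][11]=11·1479478+12662650=28936908  T[16][12]=12·106470+1479478=2757118  T[16][13]=13·4550+106470=165620  T[16][14]=14·105+4550=6020  T[16][15]=15·1+105=120  T[16][16]=16·0+1=1
row 17: T[17][1]=1·1+0=1  T[17][2]=2·32767+1=65535  T[17][3]=3·7141686+32767=21457825  T[17][4]=4·171798901+7141686=694337290  T[17][5]=5·1096190550+171798901=5652751651  T[17][6]=6·2734926558+1096190550=17505749898  T[17][7]=7·3281882604+2734926558=25708104786  T[17][8]=8·2141764053+3281882604=20415995028  T[17][9]=9·820784250+2141764053=9528822303  T[17][10]=10·193754990+820784250=2758334150  T[17][11]=11·28936908+193754990=512060978  T[17][12]=12·2757118+28936908=62022324  T[17][13]=13·165620+2757118=4910178  T[17][14]=14·6020+165620=249900  T[17][15]=15·120+6020=7820  T[17][16]=16·1+120=136  T[17][17]=17·0+1=1
B_17 = ΣS(17,k) = 1+65535+21457825+694337290+5652751651+17505749898+25708104786+20415995028+9528822303+2758334150+512060978+62022324+4910178+249900+7820+136+1 = 82864869804

82864869804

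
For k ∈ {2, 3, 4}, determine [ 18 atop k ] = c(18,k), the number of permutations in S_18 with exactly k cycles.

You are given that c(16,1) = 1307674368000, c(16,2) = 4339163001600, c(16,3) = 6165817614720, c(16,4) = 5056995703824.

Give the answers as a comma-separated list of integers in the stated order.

1223405590579200, 1821602444624640, 1583313975727488

[17] T[17,1]:16*1307674368000+0=20922789888000 · T[17,2]:16*4339163001600+1307674368000=70734282393600 · T[17,3]:16*6165817614720+4339163001600=102992244837120 · T[17,4]:16*5056995703824+6165817614720=87077748875904
[18] T[18,2]:17*70734282393600+20922789888000=1223405590579200 · T[18,3]:17*102992244837120+70734282393600=1821602444624640 · T[18,4]:17*87077748875904+102992244837120=1583313975727488
Read c(18,2) = 1223405590579200, c(18,3) = 1821602444624640, c(18,4) = 1583313975727488.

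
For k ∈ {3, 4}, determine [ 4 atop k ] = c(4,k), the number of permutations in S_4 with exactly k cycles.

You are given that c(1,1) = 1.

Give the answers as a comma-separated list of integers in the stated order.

i=2: T(2,1)=0+1·1=1 | T(2,2)=1+1·0=1
i=3: T(3,2)=1+2·1=3 | T(3,3)=1+2·0=1
i=4: T(4,3)=3+3·1=6 | T(4,4)=1+3·0=1
Read c(4,3) = 6, c(4,4) = 1.

6, 1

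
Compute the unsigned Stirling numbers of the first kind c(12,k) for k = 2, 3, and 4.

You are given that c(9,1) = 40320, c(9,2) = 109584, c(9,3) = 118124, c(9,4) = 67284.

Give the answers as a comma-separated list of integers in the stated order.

[10] T[10,1]:9*40320+0=362880 · T[10,2]:9*109584+40320=1026576 · T[10,3]:9*118124+109584=1172700 · T[10,4]:9*67284+118124=723680
[11] T[11,1]:10*362880+0=3628800 · T[11,2]:10*1026576+362880=10628640 · T[11,3]:10*1172700+1026576=12753576 · T[11,4]:10*723680+1172700=8409500
[12] T[12,2]:11*10628640+3628800=120543840 · T[12,3]:11*12753576+10628640=150917976 · T[12,4]:11*8409500+12753576=105258076
Read c(12,2) = 120543840, c(12,3) = 150917976, c(12,4) = 105258076.

120543840, 150917976, 105258076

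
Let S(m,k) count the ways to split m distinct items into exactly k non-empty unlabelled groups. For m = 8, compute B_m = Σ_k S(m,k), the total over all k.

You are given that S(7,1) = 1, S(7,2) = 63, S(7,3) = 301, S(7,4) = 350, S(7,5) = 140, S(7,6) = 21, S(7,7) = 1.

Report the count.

4140

r8: T_8,1=1×1+0=1; T_8,2=2×63+1=127; T_8,3=3×301+63=966; T_8,4=4×350+301=1701; T_8,5=5×140+350=1050; T_8,6=6×21+140=266; T_8,7=7×1+21=28; T_8,8=8×0+1=1
B_8 = ΣS(8,k) = 1+127+966+1701+1050+266+28+1 = 4140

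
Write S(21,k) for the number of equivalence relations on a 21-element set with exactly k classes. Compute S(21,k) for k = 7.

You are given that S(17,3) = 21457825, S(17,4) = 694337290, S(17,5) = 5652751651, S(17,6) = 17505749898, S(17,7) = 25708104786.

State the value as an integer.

row 18: T[18][4]=4·694337290+21457825=2798806985  T[18][5]=5·5652751651+694337290=28958095545  T[18][6]=6·17505749898+5652751651=110687251039  T[18][7]=7·25708104786+17505749898=197462483400
row 19: T[19][5]=5·28958095545+2798806985=147589284710  T[19][6]=6·110687251039+28958095545=693081601779  T[19][7]=7·197462483400+110687251039=1492924634839
row 20: T[20][6]=6·693081601779+147589284710=4306078895384  T[20][7]=7·1492924634839+693081601779=11143554045652
row 21: T[21][7]=7·11143554045652+4306078895384=82310957214948
Read S(21,7) = 82310957214948.

82310957214948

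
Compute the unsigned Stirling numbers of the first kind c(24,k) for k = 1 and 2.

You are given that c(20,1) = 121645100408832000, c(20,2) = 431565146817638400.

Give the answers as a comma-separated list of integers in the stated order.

row 21: T[21][1]=20·121645100408832000+0=2432902008176640000  T[21][2]=20·431565146817638400+121645100408832000=8752948036761600000
row 22: T[22][1]=21·2432902008176640000+0=51090942171709440000  T[22][2]=21·8752948036761600000+2432902008176640000=186244810780170240000
row 23: T[23][1]=22·51090942171709440000+0=1124000727777607680000  T[23][2]=22·186244810780170240000+51090942171709440000=4148476779335454720000
row 24: T[24][1]=23·1124000727777607680000+0=25852016738884976640000  T[24][2]=23·4148476779335454720000+1124000727777607680000=96538966652493066240000
Read c(24,1) = 25852016738884976640000, c(24,2) = 96538966652493066240000.

25852016738884976640000, 96538966652493066240000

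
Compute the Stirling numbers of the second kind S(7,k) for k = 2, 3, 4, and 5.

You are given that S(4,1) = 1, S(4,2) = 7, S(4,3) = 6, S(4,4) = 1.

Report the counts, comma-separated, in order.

63, 301, 350, 140

r5: T_5,1=1×1+0=1; T_5,2=2×7+1=15; T_5,3=3×6+7=25; T_5,4=4×1+6=10; T_5,5=5×0+1=1
r6: T_6,1=1×1+0=1; T_6,2=2×15+1=31; T_6,3=3×25+15=90; T_6,4=4×10+25=65; T_6,5=5×1+10=15
r7: T_7,2=2×31+1=63; T_7,3=3×90+31=301; T_7,4=4×65+90=350; T_7,5=5×15+65=140
Read S(7,2) = 63, S(7,3) = 301, S(7,4) = 350, S(7,5) = 140.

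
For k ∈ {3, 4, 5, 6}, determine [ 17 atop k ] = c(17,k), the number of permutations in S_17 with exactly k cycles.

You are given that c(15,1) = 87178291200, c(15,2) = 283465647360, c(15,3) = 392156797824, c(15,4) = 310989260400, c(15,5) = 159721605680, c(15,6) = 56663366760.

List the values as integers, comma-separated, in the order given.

102992244837120, 87077748875904, 48366009233424, 18861567058880

@16  (16,2):283465647360·15+87178291200→4339163001600, (16,3):392156797824·15+283465647360→6165817614720, (16,4):310989260400·15+392156797824→5056995703824, (16,5):159721605680·15+310989260400→2706813345600, (16,6):56663366760·15+159721605680→1009672107080
@17  (17,3):6165817614720·16+4339163001600→102992244837120, (17,4):5056995703824·16+6165817614720→87077748875904, (17,5):2706813345600·16+5056995703824→48366009233424, (17,6):1009672107080·16+2706813345600→18861567058880
Read c(17,3) = 102992244837120, c(17,4) = 87077748875904, c(17,5) = 48366009233424, c(17,6) = 18861567058880.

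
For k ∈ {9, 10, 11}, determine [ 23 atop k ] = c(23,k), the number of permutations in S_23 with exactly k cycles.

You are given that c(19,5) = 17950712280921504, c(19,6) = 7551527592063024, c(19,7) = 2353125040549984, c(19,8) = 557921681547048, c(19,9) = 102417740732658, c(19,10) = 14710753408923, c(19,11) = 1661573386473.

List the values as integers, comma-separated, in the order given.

43714229649594412832, 7707401101297361068, 1103230881185949736

row 20: T[20][6]=19·7551527592063024+17950712280921504=161429736530118960  T[20][7]=19·2353125040549984+7551527592063024=52260903362512720  T[20][8]=19·557921681547048+2353125040549984=12953636989943896  T[20][9]=19·102417740732658+557921681547048=2503858755467550  T[20][10]=19·14710753408923+102417740732658=381922055502195  T[20][11]=19·1661573386473+14710753408923=46280647751910
row 21: T[21][7]=20·52260903362512720+161429736530118960=1206647803780373360  T[21][8]=20·12953636989943896+52260903362512720=311333643161390640  T[21][9]=20·2503858755467550+12953636989943896=63030812099294896  T[21][10]=20·381922055502195+2503858755467550=10142299865511450  T[21][11]=20·46280647751910+381922055502195=1307535010540395
row 22: T[22][8]=21·311333643161390640+1206647803780373360=7744654310169576800  T[22][9]=21·63030812099294896+311333643161390640=1634980697246583456  T[22][10]=21·10142299865511450+63030812099294896=276019109275035346  T[22][11]=21·1307535010540395+10142299865511450=37600535086859745
row 23: T[23][9]=22·1634980697246583456+7744654310169576800=43714229649594412832  T[23][10]=22·276019109275035346+1634980697246583456=7707401101297361068  T[23][11]=22·37600535086859745+276019109275035346=1103230881185949736
Read c(23,9) = 43714229649594412832, c(23,10) = 7707401101297361068, c(23,11) = 1103230881185949736.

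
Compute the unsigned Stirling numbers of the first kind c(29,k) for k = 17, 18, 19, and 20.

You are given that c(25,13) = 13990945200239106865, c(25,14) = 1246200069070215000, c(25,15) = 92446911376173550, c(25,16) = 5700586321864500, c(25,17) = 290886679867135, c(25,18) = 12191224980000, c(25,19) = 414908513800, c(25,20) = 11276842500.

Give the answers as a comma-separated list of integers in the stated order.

1101911578045922391915, 62656135265695354110, 3031400077459516035, 124243455209483610

row 26: T[26][14]=25·1246200069070215000+13990945200239106865=45145946926994481865  T[26][15]=25·92446911376173550+1246200069070215000=3557372853474553750  T[26][16]=25·5700586321864500+92446911376173550=234961569422786050  T[26][17]=25·290886679867135+5700586321864500=12972753318542875  T[26][18]=25·12191224980000+290886679867135=595667304367135  T[26][19]=25·414908513800+12191224980000=22563937825000  T[26][20]=25·11276842500+414908513800=696829576300
row 27: T[27][15]=26·3557372853474553750+45145946926994481865=137637641117332879365  T[27][16]=26·234961569422786050+3557372853474553750=9666373658466991050  T[27][17]=26·12972753318542875+234961569422786050=572253155704900800  T[27][18]=26·595667304367135+12972753318542875=28460103232088385  T[27][19]=26·22563937825000+595667304367135=1182329687817135  T[27][20]=26·696829576300+22563937825000=40681506808800
row 28: T[28][16]=27·9666373658466991050+137637641117332879365=398629729895941637715  T[28][17]=27·572253155704900800+9666373658466991050=25117208862499312650  T[28][18]=27·28460103232088385+572253155704900800=1340675942971287195  T[28][19]=27·1182329687817135+28460103232088385=60383004803151030  T[28][20]=27·40681506808800+1182329687817135=2280730371654735
row 29: T[29][17]=28·25117208862499312650+398629729895941637715=1101911578045922391915  T[29][18]=28·1340675942971287195+25117208862499312650=62656135265695354110  T[29][19]=28·60383004803151030+1340675942971287195=3031400077459516035  T[29][20]=28·2280730371654735+60383004803151030=124243455209483610
Read c(29,17) = 1101911578045922391915, c(29,18) = 62656135265695354110, c(29,19) = 3031400077459516035, c(29,20) = 124243455209483610.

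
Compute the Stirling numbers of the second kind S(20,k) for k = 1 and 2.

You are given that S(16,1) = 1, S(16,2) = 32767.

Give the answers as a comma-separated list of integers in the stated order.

1, 524287

[17] T[17,1]:1*1+0=1 · T[17,2]:2*32767+1=65535
[18] T[18,1]:1*1+0=1 · T[18,2]:2*65535+1=131071
[19] T[19,1]:1*1+0=1 · T[19,2]:2*131071+1=262143
[20] T[20,1]:1*1+0=1 · T[20,2]:2*262143+1=524287
Read S(20,1) = 1, S(20,2) = 524287.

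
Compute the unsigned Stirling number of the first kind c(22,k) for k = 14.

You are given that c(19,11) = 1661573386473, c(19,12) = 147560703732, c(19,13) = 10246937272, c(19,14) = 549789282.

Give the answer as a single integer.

27188611869881

r20: T_20,12=19×147560703732+1661573386473=4465226757381; T_20,13=19×10246937272+147560703732=342252511900; T_20,14=19×549789282+10246937272=20692933630
r21: T_21,13=20×342252511900+4465226757381=11310276995381; T_21,14=20×20692933630+342252511900=756111184500
r22: T_22,14=21×756111184500+11310276995381=27188611869881
Read c(22,14) = 27188611869881.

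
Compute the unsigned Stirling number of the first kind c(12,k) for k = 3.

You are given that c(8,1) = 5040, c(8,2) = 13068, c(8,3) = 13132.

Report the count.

row 9: T[9][1]=8·5040+0=40320  T[9][2]=8·13068+5040=109584  T[9][3]=8·13132+13068=118124
row 10: T[10][1]=9·40320+0=362880  T[10][2]=9·109584+40320=1026576  T[10][3]=9·118124+109584=1172700
row 11: T[11][2]=10·1026576+362880=10628640  T[11][3]=10·1172700+1026576=12753576
row 12: T[12][3]=11·12753576+10628640=150917976
Read c(12,3) = 150917976.

150917976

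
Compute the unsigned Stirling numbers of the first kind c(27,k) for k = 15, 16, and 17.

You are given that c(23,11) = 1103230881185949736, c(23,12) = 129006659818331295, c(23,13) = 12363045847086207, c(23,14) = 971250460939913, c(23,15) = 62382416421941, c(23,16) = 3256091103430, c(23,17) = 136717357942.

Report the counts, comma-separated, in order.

137637641117332879365, 9666373658466991050, 572253155704900800

r24: T_24,12=23×129006659818331295+1103230881185949736=4070384057007569521; T_24,13=23×12363045847086207+129006659818331295=413356714301314056; T_24,14=23×971250460939913+12363045847086207=34701806448704206; T_24,15=23×62382416421941+971250460939913=2406046038644556; T_24,16=23×3256091103430+62382416421941=137272511800831; T_24,17=23×136717357942+3256091103430=6400590336096
r25: T_25,13=24×413356714301314056+4070384057007569521=13990945200239106865; T_25,14=24×34701806448704206+413356714301314056=1246200069070215000; T_25,15=24×2406046038644556+34701806448704206=92446911376173550; T_25,16=24×137272511800831+2406046038644556=5700586321864500; T_25,17=24×6400590336096+137272511800831=290886679867135
r26: T_26,14=25×1246200069070215000+13990945200239106865=45145946926994481865; T_26,15=25×92446911376173550+1246200069070215000=3557372853474553750; T_26,16=25×5700586321864500+92446911376173550=234961569422786050; T_26,17=25×290886679867135+5700586321864500=12972753318542875
r27: T_27,15=26×3557372853474553750+45145946926994481865=137637641117332879365; T_27,16=26×234961569422786050+3557372853474553750=9666373658466991050; T_27,17=26×12972753318542875+234961569422786050=572253155704900800
Read c(27,15) = 137637641117332879365, c(27,16) = 9666373658466991050, c(27,17) = 572253155704900800.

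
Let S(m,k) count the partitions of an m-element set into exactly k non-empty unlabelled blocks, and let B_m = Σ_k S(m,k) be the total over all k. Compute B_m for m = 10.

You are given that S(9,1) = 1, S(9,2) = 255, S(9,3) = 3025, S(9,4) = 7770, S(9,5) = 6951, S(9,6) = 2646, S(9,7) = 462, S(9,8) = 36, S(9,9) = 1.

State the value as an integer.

115975

r10: T_10,1=1×1+0=1; T_10,2=2×255+1=511; T_10,3=3×3025+255=9330; T_10,4=4×7770+3025=34105; T_10,5=5×6951+7770=42525; T_10,6=6×2646+6951=22827; T_10,7=7×462+2646=5880; T_10,8=8×36+462=750; T_10,9=9×1+36=45; T_10,10=10×0+1=1
B_10 = ΣS(10,k) = 1+511+9330+34105+42525+22827+5880+750+45+1 = 115975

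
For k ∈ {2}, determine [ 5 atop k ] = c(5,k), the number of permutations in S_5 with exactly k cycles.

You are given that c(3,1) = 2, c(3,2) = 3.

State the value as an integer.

50

i=4: T(4,1)=0+3·2=6 | T(4,2)=2+3·3=11
i=5: T(5,2)=6+4·11=50
Read c(5,2) = 50.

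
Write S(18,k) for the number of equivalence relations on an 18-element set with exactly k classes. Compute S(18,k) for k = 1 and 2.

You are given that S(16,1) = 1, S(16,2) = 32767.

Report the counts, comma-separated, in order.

1, 131071

row 17: T[17][1]=1·1+0=1  T[17][2]=2·32767+1=65535
row 18: T[18][1]=1·1+0=1  T[18][2]=2·65535+1=131071
Read S(18,1) = 1, S(18,2) = 131071.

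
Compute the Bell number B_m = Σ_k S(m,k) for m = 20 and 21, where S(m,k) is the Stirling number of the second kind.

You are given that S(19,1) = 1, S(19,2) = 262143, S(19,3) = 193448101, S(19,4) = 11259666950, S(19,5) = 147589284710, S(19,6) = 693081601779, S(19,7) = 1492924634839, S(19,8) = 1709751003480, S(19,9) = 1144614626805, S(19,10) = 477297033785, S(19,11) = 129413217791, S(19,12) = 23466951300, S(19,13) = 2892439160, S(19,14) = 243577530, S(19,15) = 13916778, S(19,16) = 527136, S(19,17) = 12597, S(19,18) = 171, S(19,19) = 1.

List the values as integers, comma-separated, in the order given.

51724158235372, 474869816156751

i=20: T(20,1)=0+1·1=1 | T(20,2)=1+2·262143=524287 | T(20,3)=262143+3·193448101=580606446 | T(20,4)=193448101+4·11259666950=45232115901 | T(20,5)=11259666950+5·147589284710=749206090500 | T(20,6)=147589284710+6·693081601779=4306078895384 | T(20,7)=693081601779+7·1492924634839=11143554045652 | T(20,8)=1492924634839+8·1709751003480=15170932662679 | T(20,9)=1709751003480+9·1144614626805=12011282644725 | T(20,10)=1144614626805+10·477297033785=5917584964655 | T(20,11)=477297033785+11·129413217791=1900842429486 | T(20,12)=129413217791+12·23466951300=411016633391 | T(20,13)=23466951300+13·2892439160=61068660380 | T(20,14)=2892439160+14·243577530=6302524580 | T(20,15)=243577530+15·13916778=452329200 | T(20,16)=13916778+16·527136=22350954 | T(20,17)=527136+17·12597=741285 | T(20,18)=12597+18·171=15675 | T(20,19)=171+19·1=190 | T(20,20)=1+20·0=1
i=21: T(21,1)=0+1·1=1 | T(21,2)=1+2·524287=1048575 | T(21,3)=524287+3·580606446=1742343625 | T(21,4)=580606446+4·45232115901=181509070050 | T(21,5)=45232115901+5·749206090500=3791262568401 | T(21,6)=749206090500+6·4306078895384=26585679462804 | T(21,7)=4306078895384+7·11143554045652=82310957214948 | T(21,8)=11143554045652+8·15170932662679=132511015347084 | T(21,9)=15170932662679+9·12011282644725=123272476465204 | T(21,10)=12011282644725+10·5917584964655=71187132291275 | T(21,11)=5917584964655+11·1900842429486=26826851689001 | T(21,12)=1900842429486+12·411016633391=6833042030178 | T(21,13)=411016633391+13·61068660380=1204909218331 | T(21,14)=61068660380+14·6302524580=149304004500 | T(21,15)=6302524580+15·452329200=13087462580 | T(21,16)=452329200+16·22350954=809944464 | T(21,17)=22350954+17·741285=34952799 | T(21,18)=741285+18·15675=1023435 | T(21,19)=15675+19·190=19285 | T(21,20)=190+20·1=210 | T(21,21)=1+21·0=1
B_20 = ΣS(20,k) = 1+524287+580606446+45232115901+749206090500+4306078895384+11143554045652+15170932662679+12011282644725+5917584964655+1900842429486+411016633391+61068660380+6302524580+452329200+22350954+741285+15675+190+1 = 51724158235372
B_21 = ΣS(21,k) = 1+1048575+1742343625+181509070050+3791262568401+26585679462804+82310957214948+132511015347084+123272476465204+71187132291275+26826851689001+6833042030178+1204909218331+149304004500+13087462580+809944464+34952799+1023435+19285+210+1 = 474869816156751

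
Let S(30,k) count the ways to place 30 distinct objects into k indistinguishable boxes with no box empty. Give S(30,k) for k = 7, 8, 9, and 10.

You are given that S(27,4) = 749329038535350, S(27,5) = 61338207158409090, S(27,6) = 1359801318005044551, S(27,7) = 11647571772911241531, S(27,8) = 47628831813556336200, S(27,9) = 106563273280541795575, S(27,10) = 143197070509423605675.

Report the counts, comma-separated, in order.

4168916722553086402080, 26383018684048108297800, 88300984248924568770870, 173373343599189364594756

r28: T_28,5=5×61338207158409090+749329038535350=307440364830580800; T_28,6=6×1359801318005044551+61338207158409090=8220146115188676396; T_28,7=7×11647571772911241531+1359801318005044551=82892803728383735268; T_28,8=8×47628831813556336200+11647571772911241531=392678226281361931131; T_28,9=9×106563273280541795575+47628831813556336200=1006698291338432496375; T_28,10=10×143197070509423605675+106563273280541795575=1538533978374777852325
r29: T_29,6=6×8220146115188676396+307440364830580800=49628317055962639176; T_29,7=7×82892803728383735268+8220146115188676396=588469772213874823272; T_29,8=8×392678226281361931131+82892803728383735268=3224318613979279184316; T_29,9=9×1006698291338432496375+392678226281361931131=9452962848327254398506; T_29,10=10×1538533978374777852325+1006698291338432496375=16392038075086211019625
r30: T_30,7=7×588469772213874823272+49628317055962639176=4168916722553086402080; T_30,8=8×3224318613979279184316+588469772213874823272=26383018684048108297800; T_30,9=9×9452962848327254398506+3224318613979279184316=88300984248924568770870; T_30,10=10×16392038075086211019625+9452962848327254398506=173373343599189364594756
Read S(30,7) = 4168916722553086402080, S(30,8) = 26383018684048108297800, S(30,9) = 88300984248924568770870, S(30,10) = 173373343599189364594756.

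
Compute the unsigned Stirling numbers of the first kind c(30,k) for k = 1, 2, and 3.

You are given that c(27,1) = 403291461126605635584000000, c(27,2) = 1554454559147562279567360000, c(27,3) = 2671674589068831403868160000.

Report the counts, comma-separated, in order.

8841761993739701954543616000000, 35027999979859805266492784640000, 62262192842035613491057459200000

r28: T_28,1=27×403291461126605635584000000+0=10888869450418352160768000000; T_28,2=27×1554454559147562279567360000+403291461126605635584000000=42373564558110787183902720000; T_28,3=27×2671674589068831403868160000+1554454559147562279567360000=73689668464006010184007680000
r29: T_29,1=28×10888869450418352160768000000+0=304888344611713860501504000000; T_29,2=28×42373564558110787183902720000+10888869450418352160768000000=1197348677077520393310044160000; T_29,3=28×73689668464006010184007680000+42373564558110787183902720000=2105684281550279072336117760000
r30: T_30,1=29×304888344611713860501504000000+0=8841761993739701954543616000000; T_30,2=29×1197348677077520393310044160000+304888344611713860501504000000=35027999979859805266492784640000; T_30,3=29×2105684281550279072336117760000+1197348677077520393310044160000=62262192842035613491057459200000
Read c(30,1) = 8841761993739701954543616000000, c(30,2) = 35027999979859805266492784640000, c(30,3) = 62262192842035613491057459200000.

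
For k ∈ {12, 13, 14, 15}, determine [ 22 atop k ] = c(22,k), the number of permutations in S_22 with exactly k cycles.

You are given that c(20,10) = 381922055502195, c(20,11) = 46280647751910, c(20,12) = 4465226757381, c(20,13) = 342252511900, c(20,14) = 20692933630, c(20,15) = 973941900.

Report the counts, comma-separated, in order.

4154823851430525, 373100999802531, 27188611869881, 1599718388730

i=21: T(21,11)=381922055502195+20·46280647751910=1307535010540395 | T(21,12)=46280647751910+20·4465226757381=135585182899530 | T(21,13)=4465226757381+20·342252511900=11310276995381 | T(21,14)=342252511900+20·20692933630=756111184500 | T(21,15)=20692933630+20·973941900=40171771630
i=22: T(22,12)=1307535010540395+21·135585182899530=4154823851430525 | T(22,13)=135585182899530+21·11310276995381=373100999802531 | T(22,14)=11310276995381+21·756111184500=27188611869881 | T(22,15)=756111184500+21·40171771630=1599718388730
Read c(22,12) = 4154823851430525, c(22,13) = 373100999802531, c(22,14) = 27188611869881, c(22,15) = 1599718388730.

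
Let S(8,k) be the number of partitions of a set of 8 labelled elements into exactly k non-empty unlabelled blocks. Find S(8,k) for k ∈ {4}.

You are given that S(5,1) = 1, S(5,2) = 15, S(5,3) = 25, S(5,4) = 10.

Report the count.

1701

row 6: T[6][2]=2·15+1=31  T[6][3]=3·25+15=90  T[6][4]=4·10+25=65
row 7: T[7][3]=3·90+31=301  T[7][4]=4·65+90=350
row 8: T[8][4]=4·350+301=1701
Read S(8,4) = 1701.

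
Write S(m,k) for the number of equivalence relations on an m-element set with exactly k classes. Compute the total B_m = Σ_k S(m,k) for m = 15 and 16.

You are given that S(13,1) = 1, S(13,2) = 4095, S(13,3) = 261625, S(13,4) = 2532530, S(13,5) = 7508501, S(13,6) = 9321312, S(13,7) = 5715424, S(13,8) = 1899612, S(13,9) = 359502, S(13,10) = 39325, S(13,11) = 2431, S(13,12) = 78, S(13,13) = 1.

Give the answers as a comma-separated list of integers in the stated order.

i=14: T(14,1)=0+1·1=1 | T(14,2)=1+2·4095=8191 | T(14,3)=4095+3·261625=788970 | T(14,4)=261625+4·2532530=10391745 | T(14,5)=2532530+5·7508501=40075035 | T(14,6)=7508501+6·9321312=63436373 | T(14,7)=9321312+7·5715424=49329280 | T(14,8)=5715424+8·1899612=20912320 | T(14,9)=1899612+9·359502=5135130 | T(14,10)=359502+10·39325=752752 | T(14,11)=39325+11·2431=66066 | T(14,12)=2431+12·78=3367 | T(14,13)=78+13·1=91 | T(14,14)=1+14·0=1
i=15: T(15,1)=0+1·1=1 | T(15,2)=1+2·8191=16383 | T(15,3)=8191+3·788970=2375101 | T(15,4)=788970+4·10391745=42355950 | T(15,5)=10391745+5·40075035=210766920 | T(15,6)=40075035+6·63436373=420693273 | T(15,7)=63436373+7·49329280=408741333 | T(15,8)=49329280+8·20912320=216627840 | T(15,9)=20912320+9·5135130=67128490 | T(15,10)=5135130+10·752752=12662650 | T(15,11)=752752+11·66066=1479478 | T(15,12)=66066+12·3367=106470 | T(15,13)=3367+13·91=4550 | T(15,14)=91+14·1=105 | T(15,15)=1+15·0=1
i=16: T(16,1)=0+1·1=1 | T(16,2)=1+2·16383=32767 | T(16,3)=16383+3·2375101=7141686 | T(16,4)=2375101+4·42355950=171798901 | T(16,5)=42355950+5·210766920=1096190550 | T(16,6)=210766920+6·420693273=2734926558 | T(16,7)=420693273+7·408741333=3281882604 | T(16,8)=408741333+8·216627840=2141764053 | T(16,9)=216627840+9·67128490=820784250 | T(16,10)=67128490+10·12662650=193754990 | T(16,11)=12662650+11·1479478=28936908 | T(16,12)=1479478+12·106470=2757118 | T(16,13)=106470+13·4550=165620 | T(16,14)=4550+14·105=6020 | T(16,15)=105+15·1=120 | T(16,16)=1+16·0=1
B_15 = ΣS(15,k) = 1+16383+2375101+42355950+210766920+420693273+408741333+216627840+67128490+12662650+1479478+106470+4550+105+1 = 1382958545
B_16 = ΣS(16,k) = 1+32767+7141686+171798901+1096190550+2734926558+3281882604+2141764053+820784250+193754990+28936908+2757118+165620+6020+120+1 = 10480142147

1382958545, 10480142147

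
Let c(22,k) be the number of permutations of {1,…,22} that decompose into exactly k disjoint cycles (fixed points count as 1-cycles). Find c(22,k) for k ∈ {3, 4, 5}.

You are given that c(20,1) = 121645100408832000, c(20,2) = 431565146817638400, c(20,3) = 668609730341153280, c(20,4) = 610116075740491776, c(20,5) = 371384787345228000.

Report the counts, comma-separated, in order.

298631902863216384000, 284093315901811468800, 181664979520697076096

i=21: T(21,2)=121645100408832000+20·431565146817638400=8752948036761600000 | T(21,3)=431565146817638400+20·668609730341153280=13803759753640704000 | T(21,4)=668609730341153280+20·610116075740491776=12870931245150988800 | T(21,5)=610116075740491776+20·371384787345228000=8037811822645051776
i=22: T(22,3)=8752948036761600000+21·13803759753640704000=298631902863216384000 | T(22,4)=13803759753640704000+21·12870931245150988800=284093315901811468800 | T(22,5)=12870931245150988800+21·8037811822645051776=181664979520697076096
Read c(22,3) = 298631902863216384000, c(22,4) = 284093315901811468800, c(22,5) = 181664979520697076096.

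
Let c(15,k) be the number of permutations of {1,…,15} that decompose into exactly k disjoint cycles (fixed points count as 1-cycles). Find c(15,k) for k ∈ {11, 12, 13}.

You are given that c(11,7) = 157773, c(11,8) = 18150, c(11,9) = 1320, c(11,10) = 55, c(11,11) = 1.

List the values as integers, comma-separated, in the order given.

r12: T_12,8=11×18150+157773=357423; T_12,9=11×1320+18150=32670; T_12,10=11×55+1320=1925; T_12,11=11×1+55=66; T_12,12=11×0+1=1
r13: T_13,9=12×32670+357423=749463; T_13,10=12×1925+32670=55770; T_13,11=12×66+1925=2717; T_13,12=12×1+66=78; T_13,13=12×0+1=1
r14: T_14,10=13×55770+749463=1474473; T_14,11=13×2717+55770=91091; T_14,12=13×78+2717=3731; T_14,13=13×1+78=91
r15: T_15,11=14×91091+1474473=2749747; T_15,12=14×3731+91091=143325; T_15,13=14×91+3731=5005
Read c(15,11) = 2749747, c(15,12) = 143325, c(15,13) = 5005.

2749747, 143325, 5005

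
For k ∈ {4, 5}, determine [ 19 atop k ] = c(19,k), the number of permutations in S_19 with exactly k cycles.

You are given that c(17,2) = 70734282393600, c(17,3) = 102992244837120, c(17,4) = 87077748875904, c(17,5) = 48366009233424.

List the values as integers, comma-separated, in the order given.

@18  (18,3):102992244837120·17+70734282393600→1821602444624640, (18,4):87077748875904·17+102992244837120→1583313975727488, (18,5):48366009233424·17+87077748875904→909299905844112
@19  (19,4):1583313975727488·18+1821602444624640→30321254007719424, (19,5):909299905844112·18+1583313975727488→17950712280921504
Read c(19,4) = 30321254007719424, c(19,5) = 17950712280921504.

30321254007719424, 17950712280921504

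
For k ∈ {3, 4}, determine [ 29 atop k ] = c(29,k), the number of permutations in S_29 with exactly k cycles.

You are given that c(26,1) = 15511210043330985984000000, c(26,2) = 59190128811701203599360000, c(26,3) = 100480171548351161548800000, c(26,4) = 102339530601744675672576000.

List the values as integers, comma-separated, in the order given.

2105684281550279072336117760000, 2236045380156380112643362816000

[27] T[27,1]:26*15511210043330985984000000+0=403291461126605635584000000 · T[27,2]:26*59190128811701203599360000+15511210043330985984000000=1554454559147562279567360000 · T[27,3]:26*100480171548351161548800000+59190128811701203599360000=2671674589068831403868160000 · T[27,4]:26*102339530601744675672576000+100480171548351161548800000=2761307967193712729035776000
[28] T[28,2]:27*1554454559147562279567360000+403291461126605635584000000=42373564558110787183902720000 · T[28,3]:27*2671674589068831403868160000+1554454559147562279567360000=73689668464006010184007680000 · T[28,4]:27*2761307967193712729035776000+2671674589068831403868160000=77226989703299075087834112000
[29] T[29,3]:28*73689668464006010184007680000+42373564558110787183902720000=2105684281550279072336117760000 · T[29,4]:28*77226989703299075087834112000+73689668464006010184007680000=2236045380156380112643362816000
Read c(29,3) = 2105684281550279072336117760000, c(29,4) = 2236045380156380112643362816000.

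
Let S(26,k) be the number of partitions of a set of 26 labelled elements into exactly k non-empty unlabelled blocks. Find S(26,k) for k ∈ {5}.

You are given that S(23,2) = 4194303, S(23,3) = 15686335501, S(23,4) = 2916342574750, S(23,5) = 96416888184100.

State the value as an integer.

r24: T_24,3=3×15686335501+4194303=47063200806; T_24,4=4×2916342574750+15686335501=11681056634501; T_24,5=5×96416888184100+2916342574750=485000783495250
r25: T_25,4=4×11681056634501+47063200806=46771289738810; T_25,5=5×485000783495250+11681056634501=2436684974110751
r26: T_26,5=5×2436684974110751+46771289738810=12230196160292565
Read S(26,5) = 12230196160292565.

12230196160292565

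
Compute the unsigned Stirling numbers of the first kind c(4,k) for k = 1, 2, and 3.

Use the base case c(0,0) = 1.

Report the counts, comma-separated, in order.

i=1: T(1,1)=1+0·0=1
i=2: T(2,1)=0+1·1=1 | T(2,2)=1+1·0=1
i=3: T(3,1)=0+2·1=2 | T(3,2)=1+2·1=3 | T(3,3)=1+2·0=1
i=4: T(4,1)=0+3·2=6 | T(4,2)=2+3·3=11 | T(4,3)=3+3·1=6
Read c(4,1) = 6, c(4,2) = 11, c(4,3) = 6.

6, 11, 6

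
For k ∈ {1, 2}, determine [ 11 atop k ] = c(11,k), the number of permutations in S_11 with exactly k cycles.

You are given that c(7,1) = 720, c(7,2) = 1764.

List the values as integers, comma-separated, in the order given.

r8: T_8,1=7×720+0=5040; T_8,2=7×1764+720=13068
r9: T_9,1=8×5040+0=40320; T_9,2=8×13068+5040=109584
r10: T_10,1=9×40320+0=362880; T_10,2=9×109584+40320=1026576
r11: T_11,1=10×362880+0=3628800; T_11,2=10×1026576+362880=10628640
Read c(11,1) = 3628800, c(11,2) = 10628640.

3628800, 10628640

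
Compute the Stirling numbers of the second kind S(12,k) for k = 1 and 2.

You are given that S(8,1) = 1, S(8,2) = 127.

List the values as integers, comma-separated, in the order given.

1, 2047

i=9: T(9,1)=0+1·1=1 | T(9,2)=1+2·127=255
i=10: T(10,1)=0+1·1=1 | T(10,2)=1+2·255=511
i=11: T(11,1)=0+1·1=1 | T(11,2)=1+2·511=1023
i=12: T(12,1)=0+1·1=1 | T(12,2)=1+2·1023=2047
Read S(12,1) = 1, S(12,2) = 2047.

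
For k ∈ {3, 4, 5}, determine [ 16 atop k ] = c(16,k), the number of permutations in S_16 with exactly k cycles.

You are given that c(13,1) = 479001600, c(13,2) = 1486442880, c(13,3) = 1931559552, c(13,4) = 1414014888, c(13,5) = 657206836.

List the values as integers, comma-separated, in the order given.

6165817614720, 5056995703824, 2706813345600

@14  (14,1):479001600·13+0→6227020800, (14,2):1486442880·13+479001600→19802759040, (14,3):1931559552·13+1486442880→26596717056, (14,4):1414014888·13+1931559552→20313753096, (14,5):657206836·13+1414014888→9957703756
@15  (15,2):19802759040·14+6227020800→283465647360, (15,3):26596717056·14+19802759040→392156797824, (15,4):20313753096·14+26596717056→310989260400, (15,5):9957703756·14+20313753096→159721605680
@16  (16,3):392156797824·15+283465647360→6165817614720, (16,4):310989260400·15+392156797824→5056995703824, (16,5):159721605680·15+310989260400→2706813345600
Read c(16,3) = 6165817614720, c(16,4) = 5056995703824, c(16,5) = 2706813345600.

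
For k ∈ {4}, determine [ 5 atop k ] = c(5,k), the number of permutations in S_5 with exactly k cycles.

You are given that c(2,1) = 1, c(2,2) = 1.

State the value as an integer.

10

@3  (3,2):1·2+1→3, (3,3):0·2+1→1
@4  (4,3):1·3+3→6, (4,4):0·3+1→1
@5  (5,4):1·4+6→10
Read c(5,4) = 10.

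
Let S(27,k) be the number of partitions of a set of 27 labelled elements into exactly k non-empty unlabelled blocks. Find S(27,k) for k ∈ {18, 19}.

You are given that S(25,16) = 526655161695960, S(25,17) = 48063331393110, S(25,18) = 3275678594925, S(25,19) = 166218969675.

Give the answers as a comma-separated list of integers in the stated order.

@26  (26,17):48063331393110·17+526655161695960→1343731795378830, (26,18):3275678594925·18+48063331393110→107025546101760, (26,19):166218969675·19+3275678594925→6433839018750
@27  (27,18):107025546101760·18+1343731795378830→3270191625210510, (27,19):6433839018750·19+107025546101760→229268487458010
Read S(27,18) = 3270191625210510, S(27,19) = 229268487458010.

3270191625210510, 229268487458010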